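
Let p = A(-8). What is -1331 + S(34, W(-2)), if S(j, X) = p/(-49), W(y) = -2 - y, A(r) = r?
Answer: -65211/49 ≈ -1330.8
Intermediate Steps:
p = -8
S(j, X) = 8/49 (S(j, X) = -8/(-49) = -8*(-1/49) = 8/49)
-1331 + S(34, W(-2)) = -1331 + 8/49 = -65211/49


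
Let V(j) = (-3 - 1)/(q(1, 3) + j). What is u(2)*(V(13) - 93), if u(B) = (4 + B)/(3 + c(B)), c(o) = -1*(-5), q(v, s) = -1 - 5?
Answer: -1965/28 ≈ -70.179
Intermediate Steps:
q(v, s) = -6
V(j) = -4/(-6 + j) (V(j) = (-3 - 1)/(-6 + j) = -4/(-6 + j))
c(o) = 5
u(B) = ½ + B/8 (u(B) = (4 + B)/(3 + 5) = (4 + B)/8 = (4 + B)*(⅛) = ½ + B/8)
u(2)*(V(13) - 93) = (½ + (⅛)*2)*(-4/(-6 + 13) - 93) = (½ + ¼)*(-4/7 - 93) = 3*(-4*⅐ - 93)/4 = 3*(-4/7 - 93)/4 = (¾)*(-655/7) = -1965/28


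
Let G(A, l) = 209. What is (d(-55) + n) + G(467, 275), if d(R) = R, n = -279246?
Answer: -279092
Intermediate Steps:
(d(-55) + n) + G(467, 275) = (-55 - 279246) + 209 = -279301 + 209 = -279092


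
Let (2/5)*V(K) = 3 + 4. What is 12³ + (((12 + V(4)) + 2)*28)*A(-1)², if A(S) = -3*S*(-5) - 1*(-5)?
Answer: 89928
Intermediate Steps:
V(K) = 35/2 (V(K) = 5*(3 + 4)/2 = (5/2)*7 = 35/2)
A(S) = 5 + 15*S (A(S) = 15*S + 5 = 5 + 15*S)
12³ + (((12 + V(4)) + 2)*28)*A(-1)² = 12³ + (((12 + 35/2) + 2)*28)*(5 + 15*(-1))² = 1728 + ((59/2 + 2)*28)*(5 - 15)² = 1728 + ((63/2)*28)*(-10)² = 1728 + 882*100 = 1728 + 88200 = 89928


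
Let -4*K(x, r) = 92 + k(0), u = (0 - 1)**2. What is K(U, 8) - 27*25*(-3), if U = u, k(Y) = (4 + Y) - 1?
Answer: 8005/4 ≈ 2001.3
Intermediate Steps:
u = 1 (u = (-1)**2 = 1)
k(Y) = 3 + Y
U = 1
K(x, r) = -95/4 (K(x, r) = -(92 + (3 + 0))/4 = -(92 + 3)/4 = -1/4*95 = -95/4)
K(U, 8) - 27*25*(-3) = -95/4 - 27*25*(-3) = -95/4 - 675*(-3) = -95/4 - 1*(-2025) = -95/4 + 2025 = 8005/4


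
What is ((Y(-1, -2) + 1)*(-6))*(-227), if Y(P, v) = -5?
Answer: -5448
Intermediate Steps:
((Y(-1, -2) + 1)*(-6))*(-227) = ((-5 + 1)*(-6))*(-227) = -4*(-6)*(-227) = 24*(-227) = -5448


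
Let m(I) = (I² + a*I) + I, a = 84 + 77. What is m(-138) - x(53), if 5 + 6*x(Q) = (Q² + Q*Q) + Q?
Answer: -12769/3 ≈ -4256.3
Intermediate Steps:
a = 161
m(I) = I² + 162*I (m(I) = (I² + 161*I) + I = I² + 162*I)
x(Q) = -⅚ + Q²/3 + Q/6 (x(Q) = -⅚ + ((Q² + Q*Q) + Q)/6 = -⅚ + ((Q² + Q²) + Q)/6 = -⅚ + (2*Q² + Q)/6 = -⅚ + (Q + 2*Q²)/6 = -⅚ + (Q²/3 + Q/6) = -⅚ + Q²/3 + Q/6)
m(-138) - x(53) = -138*(162 - 138) - (-⅚ + (⅓)*53² + (⅙)*53) = -138*24 - (-⅚ + (⅓)*2809 + 53/6) = -3312 - (-⅚ + 2809/3 + 53/6) = -3312 - 1*2833/3 = -3312 - 2833/3 = -12769/3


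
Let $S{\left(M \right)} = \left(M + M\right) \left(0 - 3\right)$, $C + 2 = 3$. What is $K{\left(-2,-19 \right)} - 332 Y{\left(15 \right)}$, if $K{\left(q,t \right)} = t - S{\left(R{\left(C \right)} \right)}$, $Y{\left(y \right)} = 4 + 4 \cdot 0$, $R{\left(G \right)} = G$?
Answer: $-1341$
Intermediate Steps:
$C = 1$ ($C = -2 + 3 = 1$)
$S{\left(M \right)} = - 6 M$ ($S{\left(M \right)} = 2 M \left(-3\right) = - 6 M$)
$Y{\left(y \right)} = 4$ ($Y{\left(y \right)} = 4 + 0 = 4$)
$K{\left(q,t \right)} = 6 + t$ ($K{\left(q,t \right)} = t - \left(-6\right) 1 = t - -6 = t + 6 = 6 + t$)
$K{\left(-2,-19 \right)} - 332 Y{\left(15 \right)} = \left(6 - 19\right) - 1328 = -13 - 1328 = -1341$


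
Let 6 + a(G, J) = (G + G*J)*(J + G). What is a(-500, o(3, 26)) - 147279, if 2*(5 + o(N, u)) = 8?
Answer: -147285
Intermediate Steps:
o(N, u) = -1 (o(N, u) = -5 + (½)*8 = -5 + 4 = -1)
a(G, J) = -6 + (G + J)*(G + G*J) (a(G, J) = -6 + (G + G*J)*(J + G) = -6 + (G + G*J)*(G + J) = -6 + (G + J)*(G + G*J))
a(-500, o(3, 26)) - 147279 = (-6 + (-500)² - 500*(-1) - 500*(-1)² - 1*(-500)²) - 147279 = (-6 + 250000 + 500 - 500*1 - 1*250000) - 147279 = (-6 + 250000 + 500 - 500 - 250000) - 147279 = -6 - 147279 = -147285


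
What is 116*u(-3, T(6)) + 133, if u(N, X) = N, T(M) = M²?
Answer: -215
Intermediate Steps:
116*u(-3, T(6)) + 133 = 116*(-3) + 133 = -348 + 133 = -215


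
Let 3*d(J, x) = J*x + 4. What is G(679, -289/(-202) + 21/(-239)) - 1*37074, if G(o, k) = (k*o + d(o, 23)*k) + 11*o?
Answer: -523843348/24139 ≈ -21701.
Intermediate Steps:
d(J, x) = 4/3 + J*x/3 (d(J, x) = (J*x + 4)/3 = (4 + J*x)/3 = 4/3 + J*x/3)
G(o, k) = 11*o + k*o + k*(4/3 + 23*o/3) (G(o, k) = (k*o + (4/3 + (⅓)*o*23)*k) + 11*o = (k*o + (4/3 + 23*o/3)*k) + 11*o = (k*o + k*(4/3 + 23*o/3)) + 11*o = 11*o + k*o + k*(4/3 + 23*o/3))
G(679, -289/(-202) + 21/(-239)) - 1*37074 = (11*679 + 4*(-289/(-202) + 21/(-239))/3 + (26/3)*(-289/(-202) + 21/(-239))*679) - 1*37074 = (7469 + 4*(-289*(-1/202) + 21*(-1/239))/3 + (26/3)*(-289*(-1/202) + 21*(-1/239))*679) - 37074 = (7469 + 4*(289/202 - 21/239)/3 + (26/3)*(289/202 - 21/239)*679) - 37074 = (7469 + (4/3)*(64829/48278) + (26/3)*(64829/48278)*679) - 37074 = (7469 + 129658/72417 + 572245583/72417) - 37074 = 371085938/24139 - 37074 = -523843348/24139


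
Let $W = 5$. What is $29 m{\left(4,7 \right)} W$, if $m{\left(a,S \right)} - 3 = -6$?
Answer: $-435$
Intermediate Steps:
$m{\left(a,S \right)} = -3$ ($m{\left(a,S \right)} = 3 - 6 = -3$)
$29 m{\left(4,7 \right)} W = 29 \left(-3\right) 5 = \left(-87\right) 5 = -435$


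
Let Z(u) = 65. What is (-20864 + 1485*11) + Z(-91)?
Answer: -4464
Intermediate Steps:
(-20864 + 1485*11) + Z(-91) = (-20864 + 1485*11) + 65 = (-20864 + 16335) + 65 = -4529 + 65 = -4464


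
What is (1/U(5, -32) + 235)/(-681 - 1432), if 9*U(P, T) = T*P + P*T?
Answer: -75191/676160 ≈ -0.11120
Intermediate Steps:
U(P, T) = 2*P*T/9 (U(P, T) = (T*P + P*T)/9 = (P*T + P*T)/9 = (2*P*T)/9 = 2*P*T/9)
(1/U(5, -32) + 235)/(-681 - 1432) = (1/((2/9)*5*(-32)) + 235)/(-681 - 1432) = (1/(-320/9) + 235)/(-2113) = (-9/320 + 235)*(-1/2113) = (75191/320)*(-1/2113) = -75191/676160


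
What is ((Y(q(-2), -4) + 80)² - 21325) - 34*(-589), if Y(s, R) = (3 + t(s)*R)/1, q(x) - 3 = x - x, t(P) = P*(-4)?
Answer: 15862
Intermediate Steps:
t(P) = -4*P
q(x) = 3 (q(x) = 3 + (x - x) = 3 + 0 = 3)
Y(s, R) = 3 - 4*R*s (Y(s, R) = (3 + (-4*s)*R)/1 = (3 - 4*R*s)*1 = 3 - 4*R*s)
((Y(q(-2), -4) + 80)² - 21325) - 34*(-589) = (((3 - 4*(-4)*3) + 80)² - 21325) - 34*(-589) = (((3 + 48) + 80)² - 21325) + 20026 = ((51 + 80)² - 21325) + 20026 = (131² - 21325) + 20026 = (17161 - 21325) + 20026 = -4164 + 20026 = 15862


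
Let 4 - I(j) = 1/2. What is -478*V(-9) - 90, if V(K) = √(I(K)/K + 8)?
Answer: -90 - 239*√274/3 ≈ -1408.7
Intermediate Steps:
I(j) = 7/2 (I(j) = 4 - 1/2 = 4 - 1*½ = 4 - ½ = 7/2)
V(K) = √(8 + 7/(2*K)) (V(K) = √(7/(2*K) + 8) = √(8 + 7/(2*K)))
-478*V(-9) - 90 = -239*√(32 + 14/(-9)) - 90 = -239*√(32 + 14*(-⅑)) - 90 = -239*√(32 - 14/9) - 90 = -239*√(274/9) - 90 = -239*√274/3 - 90 = -90 - 239*√274/3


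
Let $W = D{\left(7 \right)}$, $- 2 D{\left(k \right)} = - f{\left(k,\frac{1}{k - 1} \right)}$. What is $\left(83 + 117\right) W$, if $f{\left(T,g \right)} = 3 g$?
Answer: $50$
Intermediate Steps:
$D{\left(k \right)} = \frac{3}{2 \left(-1 + k\right)}$ ($D{\left(k \right)} = - \frac{\left(-1\right) \frac{3}{k - 1}}{2} = - \frac{\left(-1\right) \frac{3}{-1 + k}}{2} = - \frac{\left(-3\right) \frac{1}{-1 + k}}{2} = \frac{3}{2 \left(-1 + k\right)}$)
$W = \frac{1}{4}$ ($W = \frac{3}{2 \left(-1 + 7\right)} = \frac{3}{2 \cdot 6} = \frac{3}{2} \cdot \frac{1}{6} = \frac{1}{4} \approx 0.25$)
$\left(83 + 117\right) W = \left(83 + 117\right) \frac{1}{4} = 200 \cdot \frac{1}{4} = 50$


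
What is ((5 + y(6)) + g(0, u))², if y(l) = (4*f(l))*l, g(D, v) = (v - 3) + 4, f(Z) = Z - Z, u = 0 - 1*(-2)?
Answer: 64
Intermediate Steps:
u = 2 (u = 0 + 2 = 2)
f(Z) = 0
g(D, v) = 1 + v (g(D, v) = (-3 + v) + 4 = 1 + v)
y(l) = 0 (y(l) = (4*0)*l = 0*l = 0)
((5 + y(6)) + g(0, u))² = ((5 + 0) + (1 + 2))² = (5 + 3)² = 8² = 64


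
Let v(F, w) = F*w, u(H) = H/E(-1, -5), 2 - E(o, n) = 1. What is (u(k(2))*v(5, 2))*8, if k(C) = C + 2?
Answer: 320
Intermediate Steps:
E(o, n) = 1 (E(o, n) = 2 - 1*1 = 2 - 1 = 1)
k(C) = 2 + C
u(H) = H (u(H) = H/1 = H*1 = H)
(u(k(2))*v(5, 2))*8 = ((2 + 2)*(5*2))*8 = (4*10)*8 = 40*8 = 320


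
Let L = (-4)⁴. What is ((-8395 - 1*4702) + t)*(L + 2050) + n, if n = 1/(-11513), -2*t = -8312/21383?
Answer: -7435014607198493/246182479 ≈ -3.0201e+7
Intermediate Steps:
t = 4156/21383 (t = -(-4156)/21383 = -½*(-8312/21383) = 4156/21383 ≈ 0.19436)
n = -1/11513 ≈ -8.6858e-5
L = 256
((-8395 - 1*4702) + t)*(L + 2050) + n = ((-8395 - 1*4702) + 4156/21383)*(256 + 2050) - 1/11513 = ((-8395 - 4702) + 4156/21383)*2306 - 1/11513 = (-13097 + 4156/21383)*2306 - 1/11513 = -280048995/21383*2306 - 1/11513 = -645792982470/21383 - 1/11513 = -7435014607198493/246182479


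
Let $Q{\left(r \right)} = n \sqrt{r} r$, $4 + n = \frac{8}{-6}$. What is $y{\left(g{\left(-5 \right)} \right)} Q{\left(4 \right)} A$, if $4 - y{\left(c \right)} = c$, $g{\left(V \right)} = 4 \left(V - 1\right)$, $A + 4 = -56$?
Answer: $71680$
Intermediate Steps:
$A = -60$ ($A = -4 - 56 = -60$)
$n = - \frac{16}{3}$ ($n = -4 + \frac{8}{-6} = -4 + 8 \left(- \frac{1}{6}\right) = -4 - \frac{4}{3} = - \frac{16}{3} \approx -5.3333$)
$g{\left(V \right)} = -4 + 4 V$ ($g{\left(V \right)} = 4 \left(-1 + V\right) = -4 + 4 V$)
$y{\left(c \right)} = 4 - c$
$Q{\left(r \right)} = - \frac{16 r^{\frac{3}{2}}}{3}$ ($Q{\left(r \right)} = - \frac{16 \sqrt{r}}{3} r = - \frac{16 r^{\frac{3}{2}}}{3}$)
$y{\left(g{\left(-5 \right)} \right)} Q{\left(4 \right)} A = \left(4 - \left(-4 + 4 \left(-5\right)\right)\right) \left(- \frac{16 \cdot 4^{\frac{3}{2}}}{3}\right) \left(-60\right) = \left(4 - \left(-4 - 20\right)\right) \left(\left(- \frac{16}{3}\right) 8\right) \left(-60\right) = \left(4 - -24\right) \left(- \frac{128}{3}\right) \left(-60\right) = \left(4 + 24\right) \left(- \frac{128}{3}\right) \left(-60\right) = 28 \left(- \frac{128}{3}\right) \left(-60\right) = \left(- \frac{3584}{3}\right) \left(-60\right) = 71680$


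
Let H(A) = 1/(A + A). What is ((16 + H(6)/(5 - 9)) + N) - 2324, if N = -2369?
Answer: -224497/48 ≈ -4677.0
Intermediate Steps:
H(A) = 1/(2*A)
((16 + H(6)/(5 - 9)) + N) - 2324 = ((16 + ((½)/6)/(5 - 9)) - 2369) - 2324 = ((16 + ((½)*(⅙))/(-4)) - 2369) - 2324 = ((16 + (1/12)*(-¼)) - 2369) - 2324 = ((16 - 1/48) - 2369) - 2324 = (767/48 - 2369) - 2324 = -112945/48 - 2324 = -224497/48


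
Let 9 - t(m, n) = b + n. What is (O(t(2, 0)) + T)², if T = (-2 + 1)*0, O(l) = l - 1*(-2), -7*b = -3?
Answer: 5476/49 ≈ 111.76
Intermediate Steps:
b = 3/7 (b = -⅐*(-3) = 3/7 ≈ 0.42857)
t(m, n) = 60/7 - n (t(m, n) = 9 - (3/7 + n) = 9 + (-3/7 - n) = 60/7 - n)
O(l) = 2 + l (O(l) = l + 2 = 2 + l)
T = 0 (T = -1*0 = 0)
(O(t(2, 0)) + T)² = ((2 + (60/7 - 1*0)) + 0)² = ((2 + (60/7 + 0)) + 0)² = ((2 + 60/7) + 0)² = (74/7 + 0)² = (74/7)² = 5476/49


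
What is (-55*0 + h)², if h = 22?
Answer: 484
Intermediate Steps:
(-55*0 + h)² = (-55*0 + 22)² = (0 + 22)² = 22² = 484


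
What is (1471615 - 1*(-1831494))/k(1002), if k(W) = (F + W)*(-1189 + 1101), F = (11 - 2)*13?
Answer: -3303109/98472 ≈ -33.544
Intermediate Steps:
F = 117 (F = 9*13 = 117)
k(W) = -10296 - 88*W (k(W) = (117 + W)*(-1189 + 1101) = (117 + W)*(-88) = -10296 - 88*W)
(1471615 - 1*(-1831494))/k(1002) = (1471615 - 1*(-1831494))/(-10296 - 88*1002) = (1471615 + 1831494)/(-10296 - 88176) = 3303109/(-98472) = 3303109*(-1/98472) = -3303109/98472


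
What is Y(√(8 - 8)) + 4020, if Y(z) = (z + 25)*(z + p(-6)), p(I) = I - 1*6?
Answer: 3720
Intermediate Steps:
p(I) = -6 + I (p(I) = I - 6 = -6 + I)
Y(z) = (-12 + z)*(25 + z) (Y(z) = (z + 25)*(z + (-6 - 6)) = (25 + z)*(z - 12) = (25 + z)*(-12 + z) = (-12 + z)*(25 + z))
Y(√(8 - 8)) + 4020 = (-300 + (√(8 - 8))² + 13*√(8 - 8)) + 4020 = (-300 + (√0)² + 13*√0) + 4020 = (-300 + 0² + 13*0) + 4020 = (-300 + 0 + 0) + 4020 = -300 + 4020 = 3720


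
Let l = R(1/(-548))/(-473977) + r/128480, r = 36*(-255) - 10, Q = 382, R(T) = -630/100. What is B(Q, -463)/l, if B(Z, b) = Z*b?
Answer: 769323704158240/311074229 ≈ 2.4731e+6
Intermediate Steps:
R(T) = -63/10 (R(T) = -630*1/100 = -63/10)
r = -9190 (r = -9180 - 10 = -9190)
l = -311074229/4349754640 (l = -63/10/(-473977) - 9190/128480 = -63/10*(-1/473977) - 9190*1/128480 = 9/677110 - 919/12848 = -311074229/4349754640 ≈ -0.071515)
B(Q, -463)/l = (382*(-463))/(-311074229/4349754640) = -176866*(-4349754640/311074229) = 769323704158240/311074229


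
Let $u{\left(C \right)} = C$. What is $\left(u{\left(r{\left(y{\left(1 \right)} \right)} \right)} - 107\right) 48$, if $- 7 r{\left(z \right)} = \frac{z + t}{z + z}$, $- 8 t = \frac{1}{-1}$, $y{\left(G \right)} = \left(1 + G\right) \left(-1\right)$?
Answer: $- \frac{71949}{14} \approx -5139.2$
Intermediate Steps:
$y{\left(G \right)} = -1 - G$
$t = \frac{1}{8}$ ($t = - \frac{1}{8 \left(-1\right)} = \left(- \frac{1}{8}\right) \left(-1\right) = \frac{1}{8} \approx 0.125$)
$r{\left(z \right)} = - \frac{\frac{1}{8} + z}{14 z}$ ($r{\left(z \right)} = - \frac{\left(z + \frac{1}{8}\right) \frac{1}{z + z}}{7} = - \frac{\left(\frac{1}{8} + z\right) \frac{1}{2 z}}{7} = - \frac{\frac{1}{2} \frac{1}{z} \left(\frac{1}{8} + z\right)}{7} = - \frac{\frac{1}{8} + z}{14 z}$)
$\left(u{\left(r{\left(y{\left(1 \right)} \right)} \right)} - 107\right) 48 = \left(\frac{-1 - 8 \left(-1 - 1\right)}{112 \left(-1 - 1\right)} - 107\right) 48 = \left(\frac{-1 - -16}{112 \left(-2\right)} - 107\right) 48 = \left(\frac{1}{112} \left(- \frac{1}{2}\right) \left(-1 + 16\right) - 107\right) 48 = \left(\frac{1}{112} \left(- \frac{1}{2}\right) 15 - 107\right) 48 = \left(- \frac{15}{224} - 107\right) 48 = \left(- \frac{23983}{224}\right) 48 = - \frac{71949}{14}$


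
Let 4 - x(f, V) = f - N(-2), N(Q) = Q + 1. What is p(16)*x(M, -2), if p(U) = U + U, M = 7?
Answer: -128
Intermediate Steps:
N(Q) = 1 + Q
x(f, V) = 3 - f (x(f, V) = 4 - (f - (1 - 2)) = 4 - (f - 1*(-1)) = 4 - (f + 1) = 4 - (1 + f) = 4 + (-1 - f) = 3 - f)
p(U) = 2*U
p(16)*x(M, -2) = (2*16)*(3 - 1*7) = 32*(3 - 7) = 32*(-4) = -128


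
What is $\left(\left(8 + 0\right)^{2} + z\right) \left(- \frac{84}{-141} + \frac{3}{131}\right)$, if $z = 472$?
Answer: $\frac{2041624}{6157} \approx 331.59$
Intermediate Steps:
$\left(\left(8 + 0\right)^{2} + z\right) \left(- \frac{84}{-141} + \frac{3}{131}\right) = \left(\left(8 + 0\right)^{2} + 472\right) \left(- \frac{84}{-141} + \frac{3}{131}\right) = \left(8^{2} + 472\right) \left(\left(-84\right) \left(- \frac{1}{141}\right) + 3 \cdot \frac{1}{131}\right) = \left(64 + 472\right) \left(\frac{28}{47} + \frac{3}{131}\right) = 536 \cdot \frac{3809}{6157} = \frac{2041624}{6157}$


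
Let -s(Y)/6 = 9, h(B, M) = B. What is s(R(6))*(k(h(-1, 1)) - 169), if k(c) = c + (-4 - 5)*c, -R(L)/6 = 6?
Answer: 8694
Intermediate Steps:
R(L) = -36 (R(L) = -6*6 = -36)
s(Y) = -54 (s(Y) = -6*9 = -54)
k(c) = -8*c (k(c) = c - 9*c = -8*c)
s(R(6))*(k(h(-1, 1)) - 169) = -54*(-8*(-1) - 169) = -54*(8 - 169) = -54*(-161) = 8694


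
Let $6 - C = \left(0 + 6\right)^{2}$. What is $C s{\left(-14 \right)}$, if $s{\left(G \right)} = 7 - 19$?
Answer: $360$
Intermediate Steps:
$s{\left(G \right)} = -12$ ($s{\left(G \right)} = 7 - 19 = -12$)
$C = -30$ ($C = 6 - \left(0 + 6\right)^{2} = 6 - 6^{2} = 6 - 36 = -30$)
$C s{\left(-14 \right)} = \left(-30\right) \left(-12\right) = 360$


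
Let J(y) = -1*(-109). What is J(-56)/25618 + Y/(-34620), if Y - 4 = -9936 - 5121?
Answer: 194700667/443447580 ≈ 0.43906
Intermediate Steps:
J(y) = 109
Y = -15053 (Y = 4 + (-9936 - 5121) = 4 - 15057 = -15053)
J(-56)/25618 + Y/(-34620) = 109/25618 - 15053/(-34620) = 109*(1/25618) - 15053*(-1/34620) = 109/25618 + 15053/34620 = 194700667/443447580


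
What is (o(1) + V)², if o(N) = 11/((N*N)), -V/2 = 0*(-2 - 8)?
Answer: 121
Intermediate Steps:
V = 0 (V = -0*(-2 - 8) = -0*(-10) = -2*0 = 0)
o(N) = 11/N² (o(N) = 11/(N²) = 11/N²)
(o(1) + V)² = (11/1² + 0)² = (11*1 + 0)² = (11 + 0)² = 11² = 121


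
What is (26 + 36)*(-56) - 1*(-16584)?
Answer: 13112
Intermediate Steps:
(26 + 36)*(-56) - 1*(-16584) = 62*(-56) + 16584 = -3472 + 16584 = 13112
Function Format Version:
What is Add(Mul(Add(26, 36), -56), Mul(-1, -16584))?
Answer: 13112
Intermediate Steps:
Add(Mul(Add(26, 36), -56), Mul(-1, -16584)) = Add(Mul(62, -56), 16584) = Add(-3472, 16584) = 13112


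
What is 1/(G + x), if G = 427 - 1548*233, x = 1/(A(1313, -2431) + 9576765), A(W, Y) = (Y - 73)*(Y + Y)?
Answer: -21751213/7836026741740 ≈ -2.7758e-6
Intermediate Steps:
A(W, Y) = 2*Y*(-73 + Y) (A(W, Y) = (-73 + Y)*(2*Y) = 2*Y*(-73 + Y))
x = 1/21751213 (x = 1/(2*(-2431)*(-73 - 2431) + 9576765) = 1/(2*(-2431)*(-2504) + 9576765) = 1/(12174448 + 9576765) = 1/21751213 ≈ 4.5974e-8)
G = -360257 (G = 427 - 360684 = -360257)
1/(G + x) = 1/(-360257 + 1/21751213) = 1/(-7836026741740/21751213) = -21751213/7836026741740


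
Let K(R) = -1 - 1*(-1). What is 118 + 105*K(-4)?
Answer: 118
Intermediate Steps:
K(R) = 0 (K(R) = -1 + 1 = 0)
118 + 105*K(-4) = 118 + 105*0 = 118 + 0 = 118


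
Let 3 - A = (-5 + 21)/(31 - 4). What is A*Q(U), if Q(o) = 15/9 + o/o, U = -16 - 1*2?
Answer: 520/81 ≈ 6.4198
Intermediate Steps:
U = -18 (U = -16 - 2 = -18)
Q(o) = 8/3 (Q(o) = 15*(⅑) + 1 = 5/3 + 1 = 8/3)
A = 65/27 (A = 3 - (-5 + 21)/(31 - 4) = 3 - 16/27 = 65/27 ≈ 2.4074)
A*Q(U) = (65/27)*(8/3) = 520/81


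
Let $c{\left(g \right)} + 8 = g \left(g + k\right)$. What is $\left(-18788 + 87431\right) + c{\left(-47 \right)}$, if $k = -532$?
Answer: $95848$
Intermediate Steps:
$c{\left(g \right)} = -8 + g \left(-532 + g\right)$ ($c{\left(g \right)} = -8 + g \left(g - 532\right) = -8 + g \left(-532 + g\right)$)
$\left(-18788 + 87431\right) + c{\left(-47 \right)} = \left(-18788 + 87431\right) - \left(-24996 - 2209\right) = 68643 + \left(-8 + 2209 + 25004\right) = 68643 + 27205 = 95848$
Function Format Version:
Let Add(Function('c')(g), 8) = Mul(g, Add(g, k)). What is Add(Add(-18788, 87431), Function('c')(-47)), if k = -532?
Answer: 95848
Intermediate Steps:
Function('c')(g) = Add(-8, Mul(g, Add(-532, g))) (Function('c')(g) = Add(-8, Mul(g, Add(g, -532))) = Add(-8, Mul(g, Add(-532, g))))
Add(Add(-18788, 87431), Function('c')(-47)) = Add(Add(-18788, 87431), Add(-8, Pow(-47, 2), Mul(-532, -47))) = Add(68643, Add(-8, 2209, 25004)) = Add(68643, 27205) = 95848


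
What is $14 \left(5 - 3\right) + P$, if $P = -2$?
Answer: $26$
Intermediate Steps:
$14 \left(5 - 3\right) + P = 14 \left(5 - 3\right) - 2 = 14 \cdot 2 - 2 = 28 - 2 = 26$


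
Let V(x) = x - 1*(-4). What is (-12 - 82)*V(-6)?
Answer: 188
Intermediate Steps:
V(x) = 4 + x (V(x) = x + 4 = 4 + x)
(-12 - 82)*V(-6) = (-12 - 82)*(4 - 6) = -94*(-2) = 188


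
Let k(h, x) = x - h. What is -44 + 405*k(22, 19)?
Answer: -1259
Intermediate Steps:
-44 + 405*k(22, 19) = -44 + 405*(19 - 1*22) = -44 + 405*(19 - 22) = -44 + 405*(-3) = -44 - 1215 = -1259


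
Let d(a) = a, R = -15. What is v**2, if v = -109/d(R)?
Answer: 11881/225 ≈ 52.804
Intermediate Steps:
v = 109/15 (v = -109/(-15) = -109*(-1/15) = 109/15 ≈ 7.2667)
v**2 = (109/15)**2 = 11881/225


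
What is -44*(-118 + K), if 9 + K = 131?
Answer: -176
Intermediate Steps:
K = 122 (K = -9 + 131 = 122)
-44*(-118 + K) = -44*(-118 + 122) = -44*4 = -176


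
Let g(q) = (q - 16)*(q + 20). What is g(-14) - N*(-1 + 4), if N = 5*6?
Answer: -270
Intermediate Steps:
g(q) = (-16 + q)*(20 + q)
N = 30
g(-14) - N*(-1 + 4) = (-320 + (-14)² + 4*(-14)) - 30*(-1 + 4) = (-320 + 196 - 56) - 30*3 = -180 - 1*90 = -180 - 90 = -270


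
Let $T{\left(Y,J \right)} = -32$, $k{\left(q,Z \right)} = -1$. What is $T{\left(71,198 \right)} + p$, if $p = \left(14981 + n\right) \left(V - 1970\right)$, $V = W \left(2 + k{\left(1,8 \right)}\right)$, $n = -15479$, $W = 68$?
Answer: $947164$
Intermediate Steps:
$V = 68$ ($V = 68 \left(2 - 1\right) = 68 \cdot 1 = 68$)
$p = 947196$ ($p = \left(14981 - 15479\right) \left(68 - 1970\right) = \left(-498\right) \left(-1902\right) = 947196$)
$T{\left(71,198 \right)} + p = -32 + 947196 = 947164$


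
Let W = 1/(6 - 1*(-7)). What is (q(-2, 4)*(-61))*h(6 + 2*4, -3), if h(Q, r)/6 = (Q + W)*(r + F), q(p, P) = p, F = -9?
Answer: -1607472/13 ≈ -1.2365e+5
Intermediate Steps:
W = 1/13 (W = 1/(6 + 7) = 1/13 ≈ 0.076923)
h(Q, r) = 6*(-9 + r)*(1/13 + Q) (h(Q, r) = 6*((Q + 1/13)*(r - 9)) = 6*((1/13 + Q)*(-9 + r)) = 6*((-9 + r)*(1/13 + Q)) = 6*(-9 + r)*(1/13 + Q))
(q(-2, 4)*(-61))*h(6 + 2*4, -3) = (-2*(-61))*(-54/13 - 54*(6 + 2*4) + (6/13)*(-3) + 6*(6 + 2*4)*(-3)) = 122*(-54/13 - 54*(6 + 8) - 18/13 + 6*(6 + 8)*(-3)) = 122*(-54/13 - 54*14 - 18/13 + 6*14*(-3)) = 122*(-54/13 - 756 - 18/13 - 252) = 122*(-13176/13) = -1607472/13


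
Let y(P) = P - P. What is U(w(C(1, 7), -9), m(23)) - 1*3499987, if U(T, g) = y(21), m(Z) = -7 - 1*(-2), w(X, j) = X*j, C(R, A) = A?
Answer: -3499987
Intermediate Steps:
y(P) = 0
m(Z) = -5 (m(Z) = -7 + 2 = -5)
U(T, g) = 0
U(w(C(1, 7), -9), m(23)) - 1*3499987 = 0 - 1*3499987 = 0 - 3499987 = -3499987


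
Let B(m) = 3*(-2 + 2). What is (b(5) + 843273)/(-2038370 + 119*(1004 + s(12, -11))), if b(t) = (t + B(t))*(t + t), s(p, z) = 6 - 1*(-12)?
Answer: -843323/1916752 ≈ -0.43997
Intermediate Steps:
B(m) = 0 (B(m) = 3*0 = 0)
s(p, z) = 18 (s(p, z) = 6 + 12 = 18)
b(t) = 2*t² (b(t) = (t + 0)*(t + t) = t*(2*t) = 2*t²)
(b(5) + 843273)/(-2038370 + 119*(1004 + s(12, -11))) = (2*5² + 843273)/(-2038370 + 119*(1004 + 18)) = (2*25 + 843273)/(-2038370 + 119*1022) = (50 + 843273)/(-2038370 + 121618) = 843323/(-1916752) = 843323*(-1/1916752) = -843323/1916752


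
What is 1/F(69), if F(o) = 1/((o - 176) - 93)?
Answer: -200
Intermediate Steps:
F(o) = 1/(-269 + o) (F(o) = 1/((-176 + o) - 93) = 1/(-269 + o))
1/F(69) = 1/(1/(-269 + 69)) = 1/(1/(-200)) = 1/(-1/200) = -200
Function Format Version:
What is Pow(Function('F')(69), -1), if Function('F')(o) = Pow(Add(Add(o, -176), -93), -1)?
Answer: -200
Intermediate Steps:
Function('F')(o) = Pow(Add(-269, o), -1) (Function('F')(o) = Pow(Add(Add(-176, o), -93), -1) = Pow(Add(-269, o), -1))
Pow(Function('F')(69), -1) = Pow(Pow(Add(-269, 69), -1), -1) = Pow(Pow(-200, -1), -1) = Pow(Rational(-1, 200), -1) = -200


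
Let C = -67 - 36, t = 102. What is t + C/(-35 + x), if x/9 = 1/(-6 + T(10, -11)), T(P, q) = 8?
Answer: 6428/61 ≈ 105.38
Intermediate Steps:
x = 9/2 (x = 9/(-6 + 8) = 9/2 ≈ 4.5000)
C = -103
t + C/(-35 + x) = 102 - 103/(-35 + 9/2) = 102 - 103/(-61/2) = 102 - 103*(-2/61) = 102 + 206/61 = 6428/61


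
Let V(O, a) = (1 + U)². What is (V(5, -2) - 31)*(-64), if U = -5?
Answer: 960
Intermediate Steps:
V(O, a) = 16 (V(O, a) = (1 - 5)² = (-4)² = 16)
(V(5, -2) - 31)*(-64) = (16 - 31)*(-64) = -15*(-64) = 960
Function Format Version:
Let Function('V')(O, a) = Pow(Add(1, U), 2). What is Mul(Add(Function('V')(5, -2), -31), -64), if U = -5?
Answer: 960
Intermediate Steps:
Function('V')(O, a) = 16 (Function('V')(O, a) = Pow(Add(1, -5), 2) = Pow(-4, 2) = 16)
Mul(Add(Function('V')(5, -2), -31), -64) = Mul(Add(16, -31), -64) = Mul(-15, -64) = 960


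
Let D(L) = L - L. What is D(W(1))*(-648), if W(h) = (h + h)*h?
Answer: 0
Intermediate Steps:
W(h) = 2*h² (W(h) = (2*h)*h = 2*h²)
D(L) = 0
D(W(1))*(-648) = 0*(-648) = 0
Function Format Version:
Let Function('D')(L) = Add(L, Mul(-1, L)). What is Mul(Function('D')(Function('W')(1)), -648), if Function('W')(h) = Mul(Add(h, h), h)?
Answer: 0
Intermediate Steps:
Function('W')(h) = Mul(2, Pow(h, 2)) (Function('W')(h) = Mul(Mul(2, h), h) = Mul(2, Pow(h, 2)))
Function('D')(L) = 0
Mul(Function('D')(Function('W')(1)), -648) = Mul(0, -648) = 0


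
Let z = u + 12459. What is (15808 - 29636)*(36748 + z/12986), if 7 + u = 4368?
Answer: -3299542970072/6493 ≈ -5.0817e+8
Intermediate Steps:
u = 4361 (u = -7 + 4368 = 4361)
z = 16820 (z = 4361 + 12459 = 16820)
(15808 - 29636)*(36748 + z/12986) = (15808 - 29636)*(36748 + 16820/12986) = -13828*(36748 + 16820*(1/12986)) = -13828*(36748 + 8410/6493) = -13828*238613174/6493 = -3299542970072/6493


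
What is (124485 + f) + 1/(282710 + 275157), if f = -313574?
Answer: -105486513162/557867 ≈ -1.8909e+5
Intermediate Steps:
(124485 + f) + 1/(282710 + 275157) = (124485 - 313574) + 1/(282710 + 275157) = -189089 + 1/557867 = -105486513162/557867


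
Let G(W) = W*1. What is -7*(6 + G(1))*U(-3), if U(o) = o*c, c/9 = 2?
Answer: 2646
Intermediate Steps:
c = 18 (c = 9*2 = 18)
U(o) = 18*o (U(o) = o*18 = 18*o)
G(W) = W
-7*(6 + G(1))*U(-3) = -7*(6 + 1)*18*(-3) = -49*(-54) = -7*(-378) = 2646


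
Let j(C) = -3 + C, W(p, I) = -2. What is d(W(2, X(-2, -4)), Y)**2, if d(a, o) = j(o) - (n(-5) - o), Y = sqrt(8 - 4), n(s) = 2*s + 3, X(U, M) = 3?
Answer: 64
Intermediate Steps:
n(s) = 3 + 2*s
Y = 2 (Y = sqrt(4) = 2)
d(a, o) = 4 + 2*o (d(a, o) = (-3 + o) - ((3 + 2*(-5)) - o) = (-3 + o) - ((3 - 10) - o) = (-3 + o) - (-7 - o) = (-3 + o) + (7 + o) = 4 + 2*o)
d(W(2, X(-2, -4)), Y)**2 = (4 + 2*2)**2 = (4 + 4)**2 = 8**2 = 64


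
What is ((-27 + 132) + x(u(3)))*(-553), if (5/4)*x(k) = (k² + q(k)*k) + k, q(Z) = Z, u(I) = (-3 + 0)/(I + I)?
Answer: -58065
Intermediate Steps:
u(I) = -3/(2*I) (u(I) = -3*1/(2*I) = -3/(2*I))
x(k) = 4*k/5 + 8*k²/5 (x(k) = 4*((k² + k*k) + k)/5 = 4*((k² + k²) + k)/5 = 4*(2*k² + k)/5 = 4*(k + 2*k²)/5 = 4*k/5 + 8*k²/5)
((-27 + 132) + x(u(3)))*(-553) = ((-27 + 132) + 4*(-3/2/3)*(1 + 2*(-3/2/3))/5)*(-553) = (105 + 4*(-3/2*⅓)*(1 + 2*(-3/2*⅓))/5)*(-553) = (105 + (⅘)*(-½)*(1 + 2*(-½)))*(-553) = (105 + (⅘)*(-½)*(1 - 1))*(-553) = (105 + (⅘)*(-½)*0)*(-553) = (105 + 0)*(-553) = 105*(-553) = -58065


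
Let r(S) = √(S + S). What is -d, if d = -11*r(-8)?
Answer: 44*I ≈ 44.0*I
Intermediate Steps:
r(S) = √2*√S (r(S) = √(2*S) = √2*√S)
d = -44*I (d = -11*√2*√(-8) = -11*√2*2*I*√2 = -44*I ≈ -44.0*I)
-d = -(-44)*I = 44*I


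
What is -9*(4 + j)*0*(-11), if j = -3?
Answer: 0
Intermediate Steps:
-9*(4 + j)*0*(-11) = -9*(4 - 3)*0*(-11) = -9*0*(-11) = 0*(-11) = 0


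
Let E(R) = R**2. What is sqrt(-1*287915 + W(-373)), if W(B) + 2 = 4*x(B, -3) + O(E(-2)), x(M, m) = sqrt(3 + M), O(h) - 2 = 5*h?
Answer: sqrt(-287895 + 4*I*sqrt(370)) ≈ 0.072 + 536.56*I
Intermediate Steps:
O(h) = 2 + 5*h
W(B) = 20 + 4*sqrt(3 + B) (W(B) = -2 + (4*sqrt(3 + B) + (2 + 5*(-2)**2)) = -2 + (4*sqrt(3 + B) + (2 + 5*4)) = -2 + (4*sqrt(3 + B) + (2 + 20)) = -2 + (4*sqrt(3 + B) + 22) = -2 + (22 + 4*sqrt(3 + B)) = 20 + 4*sqrt(3 + B))
sqrt(-1*287915 + W(-373)) = sqrt(-1*287915 + (20 + 4*sqrt(3 - 373))) = sqrt(-287915 + (20 + 4*sqrt(-370))) = sqrt(-287915 + (20 + 4*(I*sqrt(370)))) = sqrt(-287915 + (20 + 4*I*sqrt(370))) = sqrt(-287895 + 4*I*sqrt(370))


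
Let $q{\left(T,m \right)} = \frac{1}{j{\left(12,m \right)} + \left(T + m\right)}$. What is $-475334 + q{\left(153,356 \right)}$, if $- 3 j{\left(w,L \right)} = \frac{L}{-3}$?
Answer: $- \frac{2346723949}{4937} \approx -4.7533 \cdot 10^{5}$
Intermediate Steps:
$j{\left(w,L \right)} = \frac{L}{9}$ ($j{\left(w,L \right)} = - \frac{L \frac{1}{-3}}{3} = - \frac{L \left(- \frac{1}{3}\right)}{3} = - \frac{\left(- \frac{1}{3}\right) L}{3} = \frac{L}{9}$)
$q{\left(T,m \right)} = \frac{1}{T + \frac{10 m}{9}}$ ($q{\left(T,m \right)} = \frac{1}{\frac{m}{9} + \left(T + m\right)} = \frac{1}{T + \frac{10 m}{9}}$)
$-475334 + q{\left(153,356 \right)} = -475334 + \frac{9}{9 \cdot 153 + 10 \cdot 356} = -475334 + \frac{9}{1377 + 3560} = -475334 + \frac{9}{4937} = - \frac{2346723949}{4937}$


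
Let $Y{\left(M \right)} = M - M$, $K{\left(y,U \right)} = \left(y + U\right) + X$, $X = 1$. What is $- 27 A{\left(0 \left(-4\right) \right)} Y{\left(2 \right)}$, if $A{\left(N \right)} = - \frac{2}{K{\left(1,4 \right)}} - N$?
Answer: $0$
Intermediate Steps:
$K{\left(y,U \right)} = 1 + U + y$ ($K{\left(y,U \right)} = \left(y + U\right) + 1 = \left(U + y\right) + 1 = 1 + U + y$)
$Y{\left(M \right)} = 0$
$A{\left(N \right)} = - \frac{1}{3} - N$ ($A{\left(N \right)} = - \frac{2}{1 + 4 + 1} - N = - \frac{2}{6} - N = \left(-2\right) \frac{1}{6} - N = - \frac{1}{3} - N$)
$- 27 A{\left(0 \left(-4\right) \right)} Y{\left(2 \right)} = - 27 \left(- \frac{1}{3} - 0 \left(-4\right)\right) 0 = - 27 \left(- \frac{1}{3} - 0\right) 0 = - 27 \left(- \frac{1}{3} + 0\right) 0 = \left(-27\right) \left(- \frac{1}{3}\right) 0 = 9 \cdot 0 = 0$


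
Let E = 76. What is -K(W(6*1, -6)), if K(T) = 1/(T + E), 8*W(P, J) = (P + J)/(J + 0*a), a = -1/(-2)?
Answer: -1/76 ≈ -0.013158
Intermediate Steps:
a = ½ (a = -1*(-½) = ½ ≈ 0.50000)
W(P, J) = (J + P)/(8*J) (W(P, J) = ((P + J)/(J + 0*(½)))/8 = ((J + P)/(J + 0))/8 = ((J + P)/J)/8 = (J + P)/(8*J))
K(T) = 1/(76 + T) (K(T) = 1/(T + 76) = 1/(76 + T))
-K(W(6*1, -6)) = -1/(76 + (⅛)*(-6 + 6*1)/(-6)) = -1/(76 + (⅛)*(-⅙)*(-6 + 6)) = -1/(76 + (⅛)*(-⅙)*0) = -1/(76 + 0) = -1/76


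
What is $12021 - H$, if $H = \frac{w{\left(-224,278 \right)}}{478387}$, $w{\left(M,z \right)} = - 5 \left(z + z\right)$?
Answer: $\frac{5750692907}{478387} \approx 12021.0$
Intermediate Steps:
$w{\left(M,z \right)} = - 10 z$ ($w{\left(M,z \right)} = - 5 \cdot 2 z = - 10 z$)
$H = - \frac{2780}{478387}$ ($H = \frac{\left(-10\right) 278}{478387} = \left(-2780\right) \frac{1}{478387} = - \frac{2780}{478387} \approx -0.0058112$)
$12021 - H = 12021 - - \frac{2780}{478387} = 12021 + \frac{2780}{478387} = \frac{5750692907}{478387}$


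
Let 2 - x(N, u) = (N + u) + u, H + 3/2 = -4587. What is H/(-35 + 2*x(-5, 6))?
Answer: 3059/30 ≈ 101.97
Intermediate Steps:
H = -9177/2 (H = -3/2 - 4587 = -9177/2 ≈ -4588.5)
x(N, u) = 2 - N - 2*u (x(N, u) = 2 - ((N + u) + u) = 2 - (N + 2*u) = 2 + (-N - 2*u) = 2 - N - 2*u)
H/(-35 + 2*x(-5, 6)) = -9177/(2*(-35 + 2*(2 - 1*(-5) - 2*6))) = -9177/(2*(-35 + 2*(2 + 5 - 12))) = -9177/(2*(-35 + 2*(-5))) = -9177/(2*(-35 - 10)) = -9177/2/(-45) = -9177/2*(-1/45) = 3059/30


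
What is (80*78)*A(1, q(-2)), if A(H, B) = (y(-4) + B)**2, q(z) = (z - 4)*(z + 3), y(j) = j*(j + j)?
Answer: 4218240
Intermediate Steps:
y(j) = 2*j**2 (y(j) = j*(2*j) = 2*j**2)
q(z) = (-4 + z)*(3 + z)
A(H, B) = (32 + B)**2 (A(H, B) = (2*(-4)**2 + B)**2 = (2*16 + B)**2 = (32 + B)**2)
(80*78)*A(1, q(-2)) = (80*78)*(32 + (-12 + (-2)**2 - 1*(-2)))**2 = 6240*(32 + (-12 + 4 + 2))**2 = 6240*(32 - 6)**2 = 6240*26**2 = 6240*676 = 4218240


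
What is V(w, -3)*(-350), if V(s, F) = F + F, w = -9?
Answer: 2100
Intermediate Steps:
V(s, F) = 2*F
V(w, -3)*(-350) = (2*(-3))*(-350) = -6*(-350) = 2100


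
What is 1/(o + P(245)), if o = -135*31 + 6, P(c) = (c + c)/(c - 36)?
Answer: -209/872921 ≈ -0.00023943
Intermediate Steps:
P(c) = 2*c/(-36 + c) (P(c) = (2*c)/(-36 + c) = 2*c/(-36 + c))
o = -4179 (o = -4185 + 6 = -4179)
1/(o + P(245)) = 1/(-4179 + 2*245/(-36 + 245)) = 1/(-4179 + 2*245/209) = 1/(-4179 + 2*245*(1/209)) = 1/(-4179 + 490/209) = 1/(-872921/209) = -209/872921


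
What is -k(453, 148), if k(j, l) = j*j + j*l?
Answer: -272253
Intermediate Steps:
k(j, l) = j² + j*l
-k(453, 148) = -453*(453 + 148) = -453*601 = -1*272253 = -272253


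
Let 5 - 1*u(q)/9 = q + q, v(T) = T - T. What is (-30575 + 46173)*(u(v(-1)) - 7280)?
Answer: -112851530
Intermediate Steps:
v(T) = 0
u(q) = 45 - 18*q (u(q) = 45 - 9*(q + q) = 45 - 18*q)
(-30575 + 46173)*(u(v(-1)) - 7280) = (-30575 + 46173)*((45 - 18*0) - 7280) = 15598*((45 + 0) - 7280) = 15598*(45 - 7280) = 15598*(-7235) = -112851530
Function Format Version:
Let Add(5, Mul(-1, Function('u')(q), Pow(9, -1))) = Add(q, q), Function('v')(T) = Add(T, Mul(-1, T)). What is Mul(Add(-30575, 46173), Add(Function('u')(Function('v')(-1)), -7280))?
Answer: -112851530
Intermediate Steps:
Function('v')(T) = 0
Function('u')(q) = Add(45, Mul(-18, q)) (Function('u')(q) = Add(45, Mul(-9, Add(q, q))) = Add(45, Mul(-9, Mul(2, q))) = Add(45, Mul(-18, q)))
Mul(Add(-30575, 46173), Add(Function('u')(Function('v')(-1)), -7280)) = Mul(Add(-30575, 46173), Add(Add(45, Mul(-18, 0)), -7280)) = Mul(15598, Add(Add(45, 0), -7280)) = Mul(15598, Add(45, -7280)) = Mul(15598, -7235) = -112851530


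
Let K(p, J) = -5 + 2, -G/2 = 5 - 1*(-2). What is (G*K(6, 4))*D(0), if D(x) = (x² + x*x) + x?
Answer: 0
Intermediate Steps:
G = -14 (G = -2*(5 - 1*(-2)) = -2*(5 + 2) = -2*7 = -14)
D(x) = x + 2*x² (D(x) = (x² + x²) + x = 2*x² + x = x + 2*x²)
K(p, J) = -3
(G*K(6, 4))*D(0) = (-14*(-3))*(0*(1 + 2*0)) = 42*(0*(1 + 0)) = 42*(0*1) = 42*0 = 0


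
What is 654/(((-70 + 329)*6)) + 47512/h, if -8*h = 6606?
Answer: -48862405/855477 ≈ -57.117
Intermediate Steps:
h = -3303/4 (h = -⅛*6606 = -3303/4 ≈ -825.75)
654/(((-70 + 329)*6)) + 47512/h = 654/(((-70 + 329)*6)) + 47512/(-3303/4) = 654/((259*6)) + 47512*(-4/3303) = 654/1554 - 190048/3303 = 654*(1/1554) - 190048/3303 = 109/259 - 190048/3303 = -48862405/855477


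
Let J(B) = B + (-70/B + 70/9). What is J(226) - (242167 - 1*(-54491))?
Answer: -301463749/1017 ≈ -2.9642e+5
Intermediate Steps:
J(B) = 70/9 + B - 70/B (J(B) = B + (-70/B + 70*(⅑)) = B + (-70/B + 70/9) = B + (70/9 - 70/B) = 70/9 + B - 70/B)
J(226) - (242167 - 1*(-54491)) = (70/9 + 226 - 70/226) - (242167 - 1*(-54491)) = (70/9 + 226 - 70*1/226) - (242167 + 54491) = (70/9 + 226 - 35/113) - 1*296658 = 237437/1017 - 296658 = -301463749/1017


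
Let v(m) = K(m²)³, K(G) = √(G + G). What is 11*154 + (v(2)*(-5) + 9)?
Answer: 1703 - 80*√2 ≈ 1589.9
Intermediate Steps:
K(G) = √2*√G (K(G) = √(2*G) = √2*√G)
v(m) = 2*√2*(m²)^(3/2) (v(m) = (√2*√(m²))³ = 2*√2*(m²)^(3/2))
11*154 + (v(2)*(-5) + 9) = 11*154 + ((2*√2*(2²)^(3/2))*(-5) + 9) = 1694 + ((2*√2*4^(3/2))*(-5) + 9) = 1694 + ((2*√2*8)*(-5) + 9) = 1694 + ((16*√2)*(-5) + 9) = 1694 + (-80*√2 + 9) = 1694 + (9 - 80*√2) = 1703 - 80*√2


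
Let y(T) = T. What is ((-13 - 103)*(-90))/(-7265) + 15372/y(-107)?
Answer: -22558932/155471 ≈ -145.10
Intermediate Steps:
((-13 - 103)*(-90))/(-7265) + 15372/y(-107) = ((-13 - 103)*(-90))/(-7265) + 15372/(-107) = -116*(-90)*(-1/7265) + 15372*(-1/107) = 10440*(-1/7265) - 15372/107 = -2088/1453 - 15372/107 = -22558932/155471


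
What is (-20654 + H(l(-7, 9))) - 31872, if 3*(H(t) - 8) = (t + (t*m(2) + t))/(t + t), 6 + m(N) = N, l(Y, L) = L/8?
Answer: -157555/3 ≈ -52518.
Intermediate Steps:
l(Y, L) = L/8 (l(Y, L) = L*(⅛) = L/8)
m(N) = -6 + N
H(t) = 23/3 (H(t) = 8 + ((t + (t*(-6 + 2) + t))/(t + t))/3 = 8 + ((t + (t*(-4) + t))/((2*t)))/3 = 8 + ((t + (-4*t + t))*(1/(2*t)))/3 = 8 + ((t - 3*t)*(1/(2*t)))/3 = 8 + ((-2*t)*(1/(2*t)))/3 = 8 + (⅓)*(-1) = 8 - ⅓ = 23/3)
(-20654 + H(l(-7, 9))) - 31872 = (-20654 + 23/3) - 31872 = -61939/3 - 31872 = -157555/3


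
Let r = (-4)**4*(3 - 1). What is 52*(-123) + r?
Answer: -5884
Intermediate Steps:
r = 512 (r = 256*2 = 512)
52*(-123) + r = 52*(-123) + 512 = -6396 + 512 = -5884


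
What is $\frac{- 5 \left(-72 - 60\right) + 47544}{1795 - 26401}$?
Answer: $- \frac{2678}{1367} \approx -1.959$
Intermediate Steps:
$\frac{- 5 \left(-72 - 60\right) + 47544}{1795 - 26401} = \frac{\left(-5\right) \left(-132\right) + 47544}{-24606} = \left(660 + 47544\right) \left(- \frac{1}{24606}\right) = 48204 \left(- \frac{1}{24606}\right) = - \frac{2678}{1367}$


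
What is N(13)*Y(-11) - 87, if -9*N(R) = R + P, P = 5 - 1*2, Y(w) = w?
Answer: -607/9 ≈ -67.444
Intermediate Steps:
P = 3 (P = 5 - 2 = 3)
N(R) = -⅓ - R/9 (N(R) = -(R + 3)/9 = -(3 + R)/9 = -⅓ - R/9)
N(13)*Y(-11) - 87 = (-⅓ - ⅑*13)*(-11) - 87 = (-⅓ - 13/9)*(-11) - 87 = -16/9*(-11) - 87 = 176/9 - 87 = -607/9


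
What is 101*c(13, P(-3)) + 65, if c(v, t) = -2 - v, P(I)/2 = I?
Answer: -1450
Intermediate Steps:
P(I) = 2*I
101*c(13, P(-3)) + 65 = 101*(-2 - 1*13) + 65 = 101*(-2 - 13) + 65 = 101*(-15) + 65 = -1515 + 65 = -1450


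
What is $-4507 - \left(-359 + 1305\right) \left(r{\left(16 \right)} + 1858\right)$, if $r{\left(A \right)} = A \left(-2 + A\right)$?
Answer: $-1974079$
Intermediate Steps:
$-4507 - \left(-359 + 1305\right) \left(r{\left(16 \right)} + 1858\right) = -4507 - \left(-359 + 1305\right) \left(16 \left(-2 + 16\right) + 1858\right) = -4507 - 946 \left(16 \cdot 14 + 1858\right) = -4507 - 946 \left(224 + 1858\right) = -4507 - 946 \cdot 2082 = -4507 - 1969572 = -1974079$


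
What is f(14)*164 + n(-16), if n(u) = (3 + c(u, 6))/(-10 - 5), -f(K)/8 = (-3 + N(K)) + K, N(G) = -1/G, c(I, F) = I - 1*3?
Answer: -1505408/105 ≈ -14337.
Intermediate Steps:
c(I, F) = -3 + I (c(I, F) = I - 3 = -3 + I)
f(K) = 24 - 8*K + 8/K (f(K) = -8*((-3 - 1/K) + K) = -8*(-3 + K - 1/K) = 24 - 8*K + 8/K)
n(u) = -u/15 (n(u) = (3 + (-3 + u))/(-10 - 5) = u/(-15) = u*(-1/15) = -u/15)
f(14)*164 + n(-16) = (24 - 8*14 + 8/14)*164 - 1/15*(-16) = (24 - 112 + 8*(1/14))*164 + 16/15 = (24 - 112 + 4/7)*164 + 16/15 = -612/7*164 + 16/15 = -100368/7 + 16/15 = -1505408/105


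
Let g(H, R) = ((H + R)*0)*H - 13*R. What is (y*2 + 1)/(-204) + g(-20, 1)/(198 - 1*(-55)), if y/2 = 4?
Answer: -409/3036 ≈ -0.13472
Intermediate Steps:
y = 8 (y = 2*4 = 8)
g(H, R) = -13*R (g(H, R) = 0*H - 13*R = 0 - 13*R = -13*R)
(y*2 + 1)/(-204) + g(-20, 1)/(198 - 1*(-55)) = (8*2 + 1)/(-204) + (-13*1)/(198 - 1*(-55)) = (16 + 1)*(-1/204) - 13/(198 + 55) = 17*(-1/204) - 13/253 = -1/12 - 13*1/253 = -1/12 - 13/253 = -409/3036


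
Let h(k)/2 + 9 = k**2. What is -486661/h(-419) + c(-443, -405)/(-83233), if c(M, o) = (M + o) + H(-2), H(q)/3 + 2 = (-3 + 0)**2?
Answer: -40215892005/29223439232 ≈ -1.3762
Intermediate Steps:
h(k) = -18 + 2*k**2
H(q) = 21 (H(q) = -6 + 3*(-3 + 0)**2 = -6 + 3*(-3)**2 = -6 + 3*9 = -6 + 27 = 21)
c(M, o) = 21 + M + o (c(M, o) = (M + o) + 21 = 21 + M + o)
-486661/h(-419) + c(-443, -405)/(-83233) = -486661/(-18 + 2*(-419)**2) + (21 - 443 - 405)/(-83233) = -486661/(-18 + 2*175561) - 827*(-1/83233) = -486661/(-18 + 351122) + 827/83233 = -486661/351104 + 827/83233 = -40215892005/29223439232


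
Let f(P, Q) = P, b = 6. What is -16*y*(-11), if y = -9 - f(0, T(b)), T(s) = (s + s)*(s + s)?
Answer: -1584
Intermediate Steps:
T(s) = 4*s**2 (T(s) = (2*s)*(2*s) = 4*s**2)
y = -9 (y = -9 - 1*0 = -9 + 0 = -9)
-16*y*(-11) = -16*(-9)*(-11) = 144*(-11) = -1584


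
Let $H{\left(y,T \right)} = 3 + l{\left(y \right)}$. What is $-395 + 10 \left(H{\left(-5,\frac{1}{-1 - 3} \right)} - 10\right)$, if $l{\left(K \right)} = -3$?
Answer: $-495$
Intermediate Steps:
$H{\left(y,T \right)} = 0$ ($H{\left(y,T \right)} = 3 - 3 = 0$)
$-395 + 10 \left(H{\left(-5,\frac{1}{-1 - 3} \right)} - 10\right) = -395 + 10 \left(0 - 10\right) = -395 + 10 \left(-10\right) = -395 - 100 = -495$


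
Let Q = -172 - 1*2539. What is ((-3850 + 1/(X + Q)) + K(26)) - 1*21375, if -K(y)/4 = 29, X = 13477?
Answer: -272821205/10766 ≈ -25341.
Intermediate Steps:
K(y) = -116 (K(y) = -4*29 = -116)
Q = -2711 (Q = -172 - 2539 = -2711)
((-3850 + 1/(X + Q)) + K(26)) - 1*21375 = ((-3850 + 1/(13477 - 2711)) - 116) - 1*21375 = ((-3850 + 1/10766) - 116) - 21375 = (-41449099/10766 - 116) - 21375 = -42697955/10766 - 21375 = -272821205/10766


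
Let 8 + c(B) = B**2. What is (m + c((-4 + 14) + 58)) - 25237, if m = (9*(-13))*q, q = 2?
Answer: -20855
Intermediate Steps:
m = -234 (m = (9*(-13))*2 = -117*2 = -234)
c(B) = -8 + B**2
(m + c((-4 + 14) + 58)) - 25237 = (-234 + (-8 + ((-4 + 14) + 58)**2)) - 25237 = (-234 + (-8 + (10 + 58)**2)) - 25237 = (-234 + (-8 + 68**2)) - 25237 = (-234 + (-8 + 4624)) - 25237 = (-234 + 4616) - 25237 = 4382 - 25237 = -20855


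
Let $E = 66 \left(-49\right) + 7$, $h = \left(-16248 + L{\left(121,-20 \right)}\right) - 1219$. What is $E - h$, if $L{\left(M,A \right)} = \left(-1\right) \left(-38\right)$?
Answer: $14202$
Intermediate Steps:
$L{\left(M,A \right)} = 38$
$h = -17429$ ($h = \left(-16248 + 38\right) - 1219 = -16210 - 1219 = -17429$)
$E = -3227$ ($E = -3234 + 7 = -3227$)
$E - h = -3227 - -17429 = -3227 + 17429 = 14202$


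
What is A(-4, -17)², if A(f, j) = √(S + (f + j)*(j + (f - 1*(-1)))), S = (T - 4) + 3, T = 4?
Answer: 423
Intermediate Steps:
S = 3 (S = (4 - 4) + 3 = 0 + 3 = 3)
A(f, j) = √(3 + (f + j)*(1 + f + j)) (A(f, j) = √(3 + (f + j)*(j + (f - 1*(-1)))) = √(3 + (f + j)*(j + (f + 1))) = √(3 + (f + j)*(j + (1 + f))) = √(3 + (f + j)*(1 + f + j)))
A(-4, -17)² = (√(3 - 4 - 17 + (-4)² + (-17)² + 2*(-4)*(-17)))² = (√(3 - 4 - 17 + 16 + 289 + 136))² = (√423)² = (3*√47)² = 423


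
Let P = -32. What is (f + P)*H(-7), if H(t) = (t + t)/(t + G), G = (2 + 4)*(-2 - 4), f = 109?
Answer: 1078/43 ≈ 25.070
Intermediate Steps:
G = -36 (G = 6*(-6) = -36)
H(t) = 2*t/(-36 + t) (H(t) = (t + t)/(t - 36) = (2*t)/(-36 + t) = 2*t/(-36 + t))
(f + P)*H(-7) = (109 - 32)*(2*(-7)/(-36 - 7)) = 77*(2*(-7)/(-43)) = 77*(2*(-7)*(-1/43)) = 77*(14/43) = 1078/43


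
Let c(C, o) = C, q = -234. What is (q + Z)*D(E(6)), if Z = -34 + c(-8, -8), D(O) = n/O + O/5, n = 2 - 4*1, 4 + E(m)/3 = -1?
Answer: 3956/5 ≈ 791.20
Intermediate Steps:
E(m) = -15 (E(m) = -12 + 3*(-1) = -12 - 3 = -15)
n = -2 (n = 2 - 4 = -2)
D(O) = -2/O + O/5
Z = -42 (Z = -34 - 8 = -42)
(q + Z)*D(E(6)) = (-234 - 42)*(-2/(-15) + (⅕)*(-15)) = -276*(-2*(-1/15) - 3) = -276*(2/15 - 3) = -276*(-43/15) = 3956/5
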